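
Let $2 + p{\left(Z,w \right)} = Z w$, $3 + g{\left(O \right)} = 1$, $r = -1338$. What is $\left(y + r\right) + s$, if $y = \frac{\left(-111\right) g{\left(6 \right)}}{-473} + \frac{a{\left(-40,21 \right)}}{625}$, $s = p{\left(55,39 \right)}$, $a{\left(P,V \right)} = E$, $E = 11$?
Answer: $\frac{237844578}{295625} \approx 804.55$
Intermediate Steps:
$g{\left(O \right)} = -2$ ($g{\left(O \right)} = -3 + 1 = -2$)
$a{\left(P,V \right)} = 11$
$p{\left(Z,w \right)} = -2 + Z w$
$s = 2143$ ($s = -2 + 55 \cdot 39 = -2 + 2145 = 2143$)
$y = - \frac{133547}{295625}$ ($y = \frac{\left(-111\right) \left(-2\right)}{-473} + \frac{11}{625} = 222 \left(- \frac{1}{473}\right) + 11 \cdot \frac{1}{625} = - \frac{222}{473} + \frac{11}{625} = - \frac{133547}{295625} \approx -0.45174$)
$\left(y + r\right) + s = \left(- \frac{133547}{295625} - 1338\right) + 2143 = - \frac{395679797}{295625} + 2143 = \frac{237844578}{295625}$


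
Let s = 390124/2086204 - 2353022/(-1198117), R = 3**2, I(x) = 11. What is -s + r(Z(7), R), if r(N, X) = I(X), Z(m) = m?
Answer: 5529595787888/624879119467 ≈ 8.8491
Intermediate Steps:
R = 9
r(N, X) = 11
s = 1344074526249/624879119467 (s = 390124*(1/2086204) - 2353022*(-1/1198117) = 97531/521551 + 2353022/1198117 = 1344074526249/624879119467 ≈ 2.1509)
-s + r(Z(7), R) = -1*1344074526249/624879119467 + 11 = -1344074526249/624879119467 + 11 = 5529595787888/624879119467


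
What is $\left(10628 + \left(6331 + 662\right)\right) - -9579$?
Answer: $27200$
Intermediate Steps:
$\left(10628 + \left(6331 + 662\right)\right) - -9579 = \left(10628 + 6993\right) + 9579 = 17621 + 9579 = 27200$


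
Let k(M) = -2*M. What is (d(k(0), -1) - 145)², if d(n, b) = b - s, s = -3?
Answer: 20449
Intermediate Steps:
d(n, b) = 3 + b (d(n, b) = b - 1*(-3) = b + 3 = 3 + b)
(d(k(0), -1) - 145)² = ((3 - 1) - 145)² = (2 - 145)² = (-143)² = 20449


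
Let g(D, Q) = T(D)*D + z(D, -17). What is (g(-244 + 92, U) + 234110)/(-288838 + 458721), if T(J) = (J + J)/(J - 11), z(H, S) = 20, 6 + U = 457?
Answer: 38116982/27690929 ≈ 1.3765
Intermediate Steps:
U = 451 (U = -6 + 457 = 451)
T(J) = 2*J/(-11 + J) (T(J) = (2*J)/(-11 + J) = 2*J/(-11 + J))
g(D, Q) = 20 + 2*D²/(-11 + D) (g(D, Q) = (2*D/(-11 + D))*D + 20 = 2*D²/(-11 + D) + 20 = 20 + 2*D²/(-11 + D))
(g(-244 + 92, U) + 234110)/(-288838 + 458721) = (2*(-110 + (-244 + 92)² + 10*(-244 + 92))/(-11 + (-244 + 92)) + 234110)/(-288838 + 458721) = (2*(-110 + (-152)² + 10*(-152))/(-11 - 152) + 234110)/169883 = (2*(-110 + 23104 - 1520)/(-163) + 234110)*(1/169883) = (2*(-1/163)*21474 + 234110)*(1/169883) = (-42948/163 + 234110)*(1/169883) = (38116982/163)*(1/169883) = 38116982/27690929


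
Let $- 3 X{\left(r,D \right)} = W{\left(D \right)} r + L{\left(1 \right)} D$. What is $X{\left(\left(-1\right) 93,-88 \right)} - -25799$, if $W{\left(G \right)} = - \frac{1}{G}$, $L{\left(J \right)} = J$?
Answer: $\frac{6818773}{264} \approx 25829.0$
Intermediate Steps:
$X{\left(r,D \right)} = - \frac{D}{3} + \frac{r}{3 D}$ ($X{\left(r,D \right)} = - \frac{- \frac{1}{D} r + 1 D}{3} = - \frac{- \frac{r}{D} + D}{3} = - \frac{D - \frac{r}{D}}{3} = - \frac{D}{3} + \frac{r}{3 D}$)
$X{\left(\left(-1\right) 93,-88 \right)} - -25799 = \frac{\left(-1\right) 93 - \left(-88\right)^{2}}{3 \left(-88\right)} - -25799 = \frac{1}{3} \left(- \frac{1}{88}\right) \left(-93 - 7744\right) + 25799 = \frac{1}{3} \left(- \frac{1}{88}\right) \left(-7837\right) + 25799 = \frac{7837}{264} + 25799 = \frac{6818773}{264}$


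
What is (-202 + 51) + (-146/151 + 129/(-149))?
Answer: -3438582/22499 ≈ -152.83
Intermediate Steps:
(-202 + 51) + (-146/151 + 129/(-149)) = -151 + (-146*1/151 + 129*(-1/149)) = -151 + (-146/151 - 129/149) = -151 - 41233/22499 = -3438582/22499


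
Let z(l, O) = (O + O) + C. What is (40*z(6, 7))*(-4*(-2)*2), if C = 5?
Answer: 12160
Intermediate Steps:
z(l, O) = 5 + 2*O (z(l, O) = (O + O) + 5 = 2*O + 5 = 5 + 2*O)
(40*z(6, 7))*(-4*(-2)*2) = (40*(5 + 2*7))*(-4*(-2)*2) = (40*(5 + 14))*(8*2) = (40*19)*16 = 760*16 = 12160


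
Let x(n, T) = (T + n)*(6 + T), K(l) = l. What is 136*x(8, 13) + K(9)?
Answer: 54273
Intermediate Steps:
x(n, T) = (6 + T)*(T + n)
136*x(8, 13) + K(9) = 136*(13² + 6*13 + 6*8 + 13*8) + 9 = 136*(169 + 78 + 48 + 104) + 9 = 136*399 + 9 = 54264 + 9 = 54273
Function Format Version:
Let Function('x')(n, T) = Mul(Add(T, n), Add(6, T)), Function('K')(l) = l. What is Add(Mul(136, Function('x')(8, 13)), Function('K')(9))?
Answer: 54273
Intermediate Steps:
Function('x')(n, T) = Mul(Add(6, T), Add(T, n))
Add(Mul(136, Function('x')(8, 13)), Function('K')(9)) = Add(Mul(136, Add(Pow(13, 2), Mul(6, 13), Mul(6, 8), Mul(13, 8))), 9) = Add(Mul(136, Add(169, 78, 48, 104)), 9) = Add(Mul(136, 399), 9) = Add(54264, 9) = 54273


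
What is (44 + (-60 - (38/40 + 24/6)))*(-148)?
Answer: 15503/5 ≈ 3100.6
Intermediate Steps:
(44 + (-60 - (38/40 + 24/6)))*(-148) = (44 + (-60 - (38*(1/40) + 24*(1/6))))*(-148) = (44 + (-60 - (19/20 + 4)))*(-148) = (44 + (-60 - 1*99/20))*(-148) = (44 + (-60 - 99/20))*(-148) = (44 - 1299/20)*(-148) = -419/20*(-148) = 15503/5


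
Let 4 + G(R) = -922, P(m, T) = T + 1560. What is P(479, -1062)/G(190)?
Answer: -249/463 ≈ -0.53780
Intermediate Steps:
P(m, T) = 1560 + T
G(R) = -926 (G(R) = -4 - 922 = -926)
P(479, -1062)/G(190) = (1560 - 1062)/(-926) = 498*(-1/926) = -249/463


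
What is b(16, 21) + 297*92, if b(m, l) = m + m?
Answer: 27356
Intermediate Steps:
b(m, l) = 2*m
b(16, 21) + 297*92 = 2*16 + 297*92 = 32 + 27324 = 27356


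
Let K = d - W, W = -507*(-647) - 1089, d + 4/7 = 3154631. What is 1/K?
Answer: 7/19793833 ≈ 3.5365e-7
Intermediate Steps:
d = 22082413/7 (d = -4/7 + 3154631 = 22082413/7 ≈ 3.1546e+6)
W = 326940 (W = 328029 - 1089 = 326940)
K = 19793833/7 (K = 22082413/7 - 1*326940 = 22082413/7 - 326940 = 19793833/7 ≈ 2.8277e+6)
1/K = 1/(19793833/7) = 7/19793833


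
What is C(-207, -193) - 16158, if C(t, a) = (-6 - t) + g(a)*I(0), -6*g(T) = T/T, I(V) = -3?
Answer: -31913/2 ≈ -15957.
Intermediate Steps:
g(T) = -⅙ (g(T) = -T/(6*T) = -⅙*1 = -⅙)
C(t, a) = -11/2 - t (C(t, a) = (-6 - t) - ⅙*(-3) = (-6 - t) + ½ = -11/2 - t)
C(-207, -193) - 16158 = (-11/2 - 1*(-207)) - 16158 = (-11/2 + 207) - 16158 = 403/2 - 16158 = -31913/2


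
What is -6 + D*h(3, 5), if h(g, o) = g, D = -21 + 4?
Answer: -57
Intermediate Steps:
D = -17
-6 + D*h(3, 5) = -6 - 17*3 = -6 - 51 = -57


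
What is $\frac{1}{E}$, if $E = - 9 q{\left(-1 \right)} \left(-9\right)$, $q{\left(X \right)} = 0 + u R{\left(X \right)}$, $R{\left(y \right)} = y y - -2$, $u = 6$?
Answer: $\frac{1}{1458} \approx 0.00068587$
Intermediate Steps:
$R{\left(y \right)} = 2 + y^{2}$ ($R{\left(y \right)} = y^{2} + 2 = 2 + y^{2}$)
$q{\left(X \right)} = 12 + 6 X^{2}$ ($q{\left(X \right)} = 0 + 6 \left(2 + X^{2}\right) = 0 + \left(12 + 6 X^{2}\right) = 12 + 6 X^{2}$)
$E = 1458$ ($E = - 9 \left(12 + 6 \left(-1\right)^{2}\right) \left(-9\right) = - 9 \left(12 + 6 \cdot 1\right) \left(-9\right) = - 9 \left(12 + 6\right) \left(-9\right) = \left(-9\right) 18 \left(-9\right) = \left(-162\right) \left(-9\right) = 1458$)
$\frac{1}{E} = \frac{1}{1458}$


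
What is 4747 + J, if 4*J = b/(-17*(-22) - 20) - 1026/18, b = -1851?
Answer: 2233241/472 ≈ 4731.4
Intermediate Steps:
J = -7343/472 (J = (-1851/(-17*(-22) - 20) - 1026/18)/4 = (-1851/(374 - 20) - 1026*1/18)/4 = (-1851/354 - 57)/4 = (-1851*1/354 - 57)/4 = (-617/118 - 57)/4 = (¼)*(-7343/118) = -7343/472 ≈ -15.557)
4747 + J = 4747 - 7343/472 = 2233241/472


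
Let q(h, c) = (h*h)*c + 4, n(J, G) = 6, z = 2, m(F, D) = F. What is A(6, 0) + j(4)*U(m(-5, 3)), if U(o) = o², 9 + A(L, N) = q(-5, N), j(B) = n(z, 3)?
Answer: 145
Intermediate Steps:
j(B) = 6
q(h, c) = 4 + c*h² (q(h, c) = h²*c + 4 = c*h² + 4 = 4 + c*h²)
A(L, N) = -5 + 25*N (A(L, N) = -9 + (4 + N*(-5)²) = -9 + (4 + N*25) = -9 + (4 + 25*N) = -5 + 25*N)
A(6, 0) + j(4)*U(m(-5, 3)) = (-5 + 25*0) + 6*(-5)² = (-5 + 0) + 6*25 = -5 + 150 = 145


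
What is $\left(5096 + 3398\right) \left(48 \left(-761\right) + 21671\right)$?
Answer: $-126195358$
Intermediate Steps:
$\left(5096 + 3398\right) \left(48 \left(-761\right) + 21671\right) = 8494 \left(-36528 + 21671\right) = 8494 \left(-14857\right) = -126195358$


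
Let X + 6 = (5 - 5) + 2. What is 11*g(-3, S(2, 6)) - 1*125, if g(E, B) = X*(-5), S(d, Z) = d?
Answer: 95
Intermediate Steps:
X = -4 (X = -6 + ((5 - 5) + 2) = -6 + (0 + 2) = -6 + 2 = -4)
g(E, B) = 20 (g(E, B) = -4*(-5) = 20)
11*g(-3, S(2, 6)) - 1*125 = 11*20 - 1*125 = 220 - 125 = 95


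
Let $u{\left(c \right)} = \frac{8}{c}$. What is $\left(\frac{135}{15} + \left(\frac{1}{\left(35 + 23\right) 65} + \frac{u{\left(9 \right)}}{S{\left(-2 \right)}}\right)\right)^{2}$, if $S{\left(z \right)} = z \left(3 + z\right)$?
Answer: $\frac{84273509401}{1151244900} \approx 73.202$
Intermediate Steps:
$\left(\frac{135}{15} + \left(\frac{1}{\left(35 + 23\right) 65} + \frac{u{\left(9 \right)}}{S{\left(-2 \right)}}\right)\right)^{2} = \left(\frac{135}{15} + \left(\frac{1}{\left(35 + 23\right) 65} + \frac{8 \cdot \frac{1}{9}}{\left(-2\right) \left(3 - 2\right)}\right)\right)^{2} = \left(135 \cdot \frac{1}{15} + \left(\frac{1}{58} \cdot \frac{1}{65} + \frac{8 \cdot \frac{1}{9}}{\left(-2\right) 1}\right)\right)^{2} = \left(9 + \left(\frac{1}{58} \cdot \frac{1}{65} + \frac{8}{9 \left(-2\right)}\right)\right)^{2} = \left(9 + \left(\frac{1}{3770} + \frac{8}{9} \left(- \frac{1}{2}\right)\right)\right)^{2} = \left(9 + \left(\frac{1}{3770} - \frac{4}{9}\right)\right)^{2} = \left(9 - \frac{15071}{33930}\right)^{2} = \left(\frac{290299}{33930}\right)^{2} = \frac{84273509401}{1151244900}$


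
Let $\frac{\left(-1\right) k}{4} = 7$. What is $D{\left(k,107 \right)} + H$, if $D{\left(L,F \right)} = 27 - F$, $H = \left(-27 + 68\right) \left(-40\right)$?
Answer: $-1720$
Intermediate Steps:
$k = -28$ ($k = \left(-4\right) 7 = -28$)
$H = -1640$ ($H = 41 \left(-40\right) = -1640$)
$D{\left(k,107 \right)} + H = \left(27 - 107\right) - 1640 = -80 - 1640 = -1720$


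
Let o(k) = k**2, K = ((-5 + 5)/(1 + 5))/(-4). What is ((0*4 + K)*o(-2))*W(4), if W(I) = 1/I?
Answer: 0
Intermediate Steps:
K = 0 (K = (0/6)*(-1/4) = (0*(1/6))*(-1/4) = 0*(-1/4) = 0)
((0*4 + K)*o(-2))*W(4) = ((0*4 + 0)*(-2)**2)/4 = ((0 + 0)*4)*(1/4) = (0*4)*(1/4) = 0*(1/4) = 0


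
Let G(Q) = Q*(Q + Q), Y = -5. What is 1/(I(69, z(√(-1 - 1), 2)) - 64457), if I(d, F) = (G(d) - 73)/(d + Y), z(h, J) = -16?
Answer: -64/4115799 ≈ -1.5550e-5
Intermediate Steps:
G(Q) = 2*Q² (G(Q) = Q*(2*Q) = 2*Q²)
I(d, F) = (-73 + 2*d²)/(-5 + d) (I(d, F) = (2*d² - 73)/(d - 5) = (-73 + 2*d²)/(-5 + d))
1/(I(69, z(√(-1 - 1), 2)) - 64457) = 1/((-73 + 2*69²)/(-5 + 69) - 64457) = 1/((-73 + 2*4761)/64 - 64457) = 1/((-73 + 9522)/64 - 64457) = 1/((1/64)*9449 - 64457) = 1/(9449/64 - 64457) = 1/(-4115799/64) = -64/4115799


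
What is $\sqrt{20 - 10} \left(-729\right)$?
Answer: $- 729 \sqrt{10} \approx -2305.3$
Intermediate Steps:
$\sqrt{20 - 10} \left(-729\right) = \sqrt{10} \left(-729\right) = - 729 \sqrt{10}$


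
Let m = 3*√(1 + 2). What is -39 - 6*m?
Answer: -39 - 18*√3 ≈ -70.177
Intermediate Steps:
m = 3*√3 ≈ 5.1962
-39 - 6*m = -39 - 18*√3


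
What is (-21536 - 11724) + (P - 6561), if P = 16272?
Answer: -23549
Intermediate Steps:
(-21536 - 11724) + (P - 6561) = (-21536 - 11724) + (16272 - 6561) = -33260 + 9711 = -23549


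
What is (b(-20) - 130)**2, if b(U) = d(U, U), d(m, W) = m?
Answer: 22500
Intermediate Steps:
b(U) = U
(b(-20) - 130)**2 = (-20 - 130)**2 = (-150)**2 = 22500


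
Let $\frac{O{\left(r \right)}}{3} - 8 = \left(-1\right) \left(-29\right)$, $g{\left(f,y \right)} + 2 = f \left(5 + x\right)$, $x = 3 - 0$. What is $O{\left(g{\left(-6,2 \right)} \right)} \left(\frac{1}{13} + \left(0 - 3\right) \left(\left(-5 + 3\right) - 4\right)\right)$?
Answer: $\frac{26085}{13} \approx 2006.5$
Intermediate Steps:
$x = 3$ ($x = 3 + 0 = 3$)
$g{\left(f,y \right)} = -2 + 8 f$ ($g{\left(f,y \right)} = -2 + f \left(5 + 3\right) = -2 + f 8 = -2 + 8 f$)
$O{\left(r \right)} = 111$ ($O{\left(r \right)} = 24 + 3 \left(\left(-1\right) \left(-29\right)\right) = 24 + 3 \cdot 29 = 24 + 87 = 111$)
$O{\left(g{\left(-6,2 \right)} \right)} \left(\frac{1}{13} + \left(0 - 3\right) \left(\left(-5 + 3\right) - 4\right)\right) = 111 \left(\frac{1}{13} + \left(0 - 3\right) \left(\left(-5 + 3\right) - 4\right)\right) = 111 \left(\frac{1}{13} + \left(0 - 3\right) \left(-2 - 4\right)\right) = 111 \left(\frac{1}{13} - -18\right) = 111 \left(\frac{1}{13} + 18\right) = 111 \cdot \frac{235}{13} = \frac{26085}{13}$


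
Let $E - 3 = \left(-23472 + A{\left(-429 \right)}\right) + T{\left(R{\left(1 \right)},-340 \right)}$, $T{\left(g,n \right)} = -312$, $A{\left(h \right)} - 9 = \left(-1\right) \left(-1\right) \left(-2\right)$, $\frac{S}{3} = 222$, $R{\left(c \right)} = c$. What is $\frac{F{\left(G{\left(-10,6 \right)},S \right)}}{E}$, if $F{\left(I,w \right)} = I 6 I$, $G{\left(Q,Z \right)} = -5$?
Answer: $- \frac{75}{11887} \approx -0.0063094$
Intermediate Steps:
$S = 666$ ($S = 3 \cdot 222 = 666$)
$A{\left(h \right)} = 7$ ($A{\left(h \right)} = 9 + \left(-1\right) \left(-1\right) \left(-2\right) = 9 + 1 \left(-2\right) = 9 - 2 = 7$)
$F{\left(I,w \right)} = 6 I^{2}$ ($F{\left(I,w \right)} = 6 I I = 6 I^{2}$)
$E = -23774$ ($E = 3 + \left(\left(-23472 + 7\right) - 312\right) = 3 - 23777 = -23774$)
$\frac{F{\left(G{\left(-10,6 \right)},S \right)}}{E} = \frac{6 \left(-5\right)^{2}}{-23774} = 6 \cdot 25 \left(- \frac{1}{23774}\right) = 150 \left(- \frac{1}{23774}\right) = - \frac{75}{11887}$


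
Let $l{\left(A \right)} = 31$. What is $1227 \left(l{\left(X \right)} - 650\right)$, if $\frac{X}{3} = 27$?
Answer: $-759513$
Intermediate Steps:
$X = 81$ ($X = 3 \cdot 27 = 81$)
$1227 \left(l{\left(X \right)} - 650\right) = 1227 \left(31 - 650\right) = 1227 \left(-619\right) = -759513$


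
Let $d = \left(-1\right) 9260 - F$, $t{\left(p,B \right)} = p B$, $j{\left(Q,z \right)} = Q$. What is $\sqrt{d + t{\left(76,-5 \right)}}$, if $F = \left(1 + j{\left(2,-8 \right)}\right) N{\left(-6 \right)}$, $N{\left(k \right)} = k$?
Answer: $i \sqrt{9622} \approx 98.092 i$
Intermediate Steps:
$F = -18$ ($F = \left(1 + 2\right) \left(-6\right) = 3 \left(-6\right) = -18$)
$t{\left(p,B \right)} = B p$
$d = -9242$ ($d = \left(-1\right) 9260 - -18 = -9260 + 18 = -9242$)
$\sqrt{d + t{\left(76,-5 \right)}} = \sqrt{-9242 - 380} = \sqrt{-9622} = i \sqrt{9622}$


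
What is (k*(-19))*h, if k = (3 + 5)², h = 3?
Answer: -3648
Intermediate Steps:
k = 64 (k = 8² = 64)
(k*(-19))*h = (64*(-19))*3 = -1216*3 = -3648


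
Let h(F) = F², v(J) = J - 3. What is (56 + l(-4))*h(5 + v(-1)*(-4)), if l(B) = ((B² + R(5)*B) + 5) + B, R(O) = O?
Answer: 23373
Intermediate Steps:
v(J) = -3 + J
l(B) = 5 + B² + 6*B (l(B) = ((B² + 5*B) + 5) + B = (5 + B² + 5*B) + B = 5 + B² + 6*B)
(56 + l(-4))*h(5 + v(-1)*(-4)) = (56 + (5 + (-4)² + 6*(-4)))*(5 + (-3 - 1)*(-4))² = (56 + (5 + 16 - 24))*(5 - 4*(-4))² = (56 - 3)*(5 + 16)² = 53*21² = 53*441 = 23373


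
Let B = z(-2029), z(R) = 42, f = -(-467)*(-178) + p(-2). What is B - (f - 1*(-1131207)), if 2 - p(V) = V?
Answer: -1048043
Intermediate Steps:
p(V) = 2 - V
f = -83122 (f = -(-467)*(-178) + (2 - 1*(-2)) = -467*178 + (2 + 2) = -83126 + 4 = -83122)
B = 42
B - (f - 1*(-1131207)) = 42 - (-83122 - 1*(-1131207)) = 42 - (-83122 + 1131207) = 42 - 1*1048085 = 42 - 1048085 = -1048043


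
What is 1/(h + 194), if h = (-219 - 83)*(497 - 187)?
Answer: -1/93426 ≈ -1.0704e-5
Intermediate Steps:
h = -93620 (h = -302*310 = -93620)
1/(h + 194) = 1/(-93620 + 194) = 1/(-93426) = -1/93426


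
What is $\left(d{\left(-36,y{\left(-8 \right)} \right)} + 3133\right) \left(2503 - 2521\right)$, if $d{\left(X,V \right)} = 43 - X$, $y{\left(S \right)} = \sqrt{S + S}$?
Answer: $-57816$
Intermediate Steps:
$y{\left(S \right)} = \sqrt{2} \sqrt{S}$ ($y{\left(S \right)} = \sqrt{2 S} = \sqrt{2} \sqrt{S}$)
$\left(d{\left(-36,y{\left(-8 \right)} \right)} + 3133\right) \left(2503 - 2521\right) = \left(\left(43 - -36\right) + 3133\right) \left(2503 - 2521\right) = \left(\left(43 + 36\right) + 3133\right) \left(-18\right) = \left(79 + 3133\right) \left(-18\right) = 3212 \left(-18\right) = -57816$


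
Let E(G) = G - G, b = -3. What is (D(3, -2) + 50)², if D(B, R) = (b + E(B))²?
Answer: 3481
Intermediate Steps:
E(G) = 0
D(B, R) = 9 (D(B, R) = (-3 + 0)² = (-3)² = 9)
(D(3, -2) + 50)² = (9 + 50)² = 59² = 3481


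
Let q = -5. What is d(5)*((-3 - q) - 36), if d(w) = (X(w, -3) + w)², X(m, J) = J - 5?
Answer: -306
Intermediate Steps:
X(m, J) = -5 + J
d(w) = (-8 + w)² (d(w) = ((-5 - 3) + w)² = (-8 + w)²)
d(5)*((-3 - q) - 36) = (-8 + 5)²*((-3 - 1*(-5)) - 36) = (-3)²*((-3 + 5) - 36) = 9*(2 - 36) = 9*(-34) = -306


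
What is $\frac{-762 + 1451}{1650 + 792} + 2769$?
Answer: $\frac{6762587}{2442} \approx 2769.3$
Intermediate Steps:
$\frac{-762 + 1451}{1650 + 792} + 2769 = \frac{689}{2442} + 2769 = \frac{6762587}{2442}$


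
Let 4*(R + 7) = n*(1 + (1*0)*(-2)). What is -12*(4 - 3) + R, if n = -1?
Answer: -77/4 ≈ -19.250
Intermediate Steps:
R = -29/4 (R = -7 + (-(1 + (1*0)*(-2)))/4 = -7 + (-(1 + 0*(-2)))/4 = -7 + (-(1 + 0))/4 = -7 + (-1*1)/4 = -7 + (1/4)*(-1) = -7 - 1/4 = -29/4 ≈ -7.2500)
-12*(4 - 3) + R = -12*(4 - 3) - 29/4 = -12 - 29/4 = -77/4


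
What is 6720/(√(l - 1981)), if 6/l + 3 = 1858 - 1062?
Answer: -6720*I*√1245745111/1570927 ≈ -150.98*I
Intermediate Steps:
l = 6/793 (l = 6/(-3 + (1858 - 1062)) = 6/(-3 + 796) = 6/793 ≈ 0.0075662)
6720/(√(l - 1981)) = 6720/(√(6/793 - 1981)) = 6720/(√(-1570927/793)) = 6720/((I*√1245745111/793)) = 6720*(-I*√1245745111/1570927) = -6720*I*√1245745111/1570927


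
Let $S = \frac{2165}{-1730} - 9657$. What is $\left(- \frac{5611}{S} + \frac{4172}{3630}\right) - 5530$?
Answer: $- \frac{6706106658886}{1213057065} \approx -5528.3$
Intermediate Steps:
$S = - \frac{3341755}{346}$ ($S = 2165 \left(- \frac{1}{1730}\right) - 9657 = - \frac{433}{346} - 9657 = - \frac{3341755}{346} \approx -9658.3$)
$\left(- \frac{5611}{S} + \frac{4172}{3630}\right) - 5530 = \left(- \frac{5611}{- \frac{3341755}{346}} + \frac{4172}{3630}\right) - 5530 = \left(\left(-5611\right) \left(- \frac{346}{3341755}\right) + 4172 \cdot \frac{1}{3630}\right) - 5530 = \left(\frac{1941406}{3341755} + \frac{2086}{1815}\right) - 5530 = \frac{2098910564}{1213057065} - 5530 = - \frac{6706106658886}{1213057065}$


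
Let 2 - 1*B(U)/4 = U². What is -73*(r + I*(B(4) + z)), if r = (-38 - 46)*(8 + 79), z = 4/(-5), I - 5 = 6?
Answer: 2895472/5 ≈ 5.7909e+5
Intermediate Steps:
I = 11 (I = 5 + 6 = 11)
z = -⅘ (z = 4*(-⅕) = -⅘ ≈ -0.80000)
B(U) = 8 - 4*U²
r = -7308 (r = -84*87 = -7308)
-73*(r + I*(B(4) + z)) = -73*(-7308 + 11*((8 - 4*4²) - ⅘)) = -73*(-7308 + 11*((8 - 4*16) - ⅘)) = -73*(-7308 + 11*((8 - 64) - ⅘)) = -73*(-7308 + 11*(-56 - ⅘)) = -73*(-7308 + 11*(-284/5)) = -73*(-7308 - 3124/5) = -73*(-39664/5) = 2895472/5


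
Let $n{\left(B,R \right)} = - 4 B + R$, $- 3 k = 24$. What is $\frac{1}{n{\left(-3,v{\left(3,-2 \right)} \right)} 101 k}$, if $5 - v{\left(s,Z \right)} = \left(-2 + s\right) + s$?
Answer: $- \frac{1}{10504} \approx -9.5202 \cdot 10^{-5}$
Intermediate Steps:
$k = -8$ ($k = \left(- \frac{1}{3}\right) 24 = -8$)
$v{\left(s,Z \right)} = 7 - 2 s$ ($v{\left(s,Z \right)} = 5 - \left(\left(-2 + s\right) + s\right) = 5 - \left(-2 + 2 s\right) = 7 - 2 s$)
$n{\left(B,R \right)} = R - 4 B$
$\frac{1}{n{\left(-3,v{\left(3,-2 \right)} \right)} 101 k} = \frac{1}{\left(\left(7 - 6\right) - -12\right) 101 \left(-8\right)} = \frac{1}{\left(\left(7 - 6\right) + 12\right) 101 \left(-8\right)} = \frac{1}{\left(1 + 12\right) 101 \left(-8\right)} = \frac{1}{13 \cdot 101 \left(-8\right)} = \frac{1}{1313 \left(-8\right)} = \frac{1}{-10504} = - \frac{1}{10504}$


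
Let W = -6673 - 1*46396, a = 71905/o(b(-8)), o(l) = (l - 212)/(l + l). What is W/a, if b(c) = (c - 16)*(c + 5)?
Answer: 371483/517716 ≈ 0.71754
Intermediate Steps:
b(c) = (-16 + c)*(5 + c)
o(l) = (-212 + l)/(2*l) (o(l) = (-212 + l)/((2*l)) = (-212 + l)*(1/(2*l)) = (-212 + l)/(2*l))
a = -517716/7 (a = 71905/(((-212 + (-80 + (-8)**2 - 11*(-8)))/(2*(-80 + (-8)**2 - 11*(-8))))) = 71905/(((-212 + (-80 + 64 + 88))/(2*(-80 + 64 + 88)))) = 71905/(((1/2)*(-212 + 72)/72)) = 71905/(((1/2)*(1/72)*(-140))) = 71905/(-35/36) = 71905*(-36/35) = -517716/7 ≈ -73959.)
W = -53069 (W = -6673 - 46396 = -53069)
W/a = -53069/(-517716/7) = -53069*(-7/517716) = 371483/517716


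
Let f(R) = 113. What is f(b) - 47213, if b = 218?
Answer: -47100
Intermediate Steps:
f(b) - 47213 = 113 - 47213 = -47100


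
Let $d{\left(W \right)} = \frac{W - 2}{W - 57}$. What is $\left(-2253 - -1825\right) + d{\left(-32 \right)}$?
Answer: $- \frac{38058}{89} \approx -427.62$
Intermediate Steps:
$d{\left(W \right)} = \frac{-2 + W}{-57 + W}$
$\left(-2253 - -1825\right) + d{\left(-32 \right)} = \left(-2253 - -1825\right) + \frac{-2 - 32}{-57 - 32} = \left(-2253 + 1825\right) + \frac{1}{-89} \left(-34\right) = -428 - - \frac{34}{89} = -428 + \frac{34}{89} = - \frac{38058}{89}$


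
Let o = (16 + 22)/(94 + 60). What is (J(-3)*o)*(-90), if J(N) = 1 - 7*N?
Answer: -3420/7 ≈ -488.57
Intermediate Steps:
o = 19/77 (o = 38/154 = 38*(1/154) = 19/77 ≈ 0.24675)
(J(-3)*o)*(-90) = ((1 - 7*(-3))*(19/77))*(-90) = ((1 + 21)*(19/77))*(-90) = (22*(19/77))*(-90) = (38/7)*(-90) = -3420/7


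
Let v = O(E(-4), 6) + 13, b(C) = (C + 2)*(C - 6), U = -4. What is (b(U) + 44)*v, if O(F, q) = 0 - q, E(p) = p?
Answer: 448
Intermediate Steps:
O(F, q) = -q
b(C) = (-6 + C)*(2 + C) (b(C) = (2 + C)*(-6 + C) = (-6 + C)*(2 + C))
v = 7 (v = -1*6 + 13 = -6 + 13 = 7)
(b(U) + 44)*v = ((-12 + (-4)**2 - 4*(-4)) + 44)*7 = ((-12 + 16 + 16) + 44)*7 = (20 + 44)*7 = 64*7 = 448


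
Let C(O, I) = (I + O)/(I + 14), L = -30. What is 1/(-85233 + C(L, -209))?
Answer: -195/16620196 ≈ -1.1733e-5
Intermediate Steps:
C(O, I) = (I + O)/(14 + I)
1/(-85233 + C(L, -209)) = 1/(-85233 + (-209 - 30)/(14 - 209)) = 1/(-85233 - 239/(-195)) = 1/(-85233 - 1/195*(-239)) = 1/(-85233 + 239/195) = 1/(-16620196/195) = -195/16620196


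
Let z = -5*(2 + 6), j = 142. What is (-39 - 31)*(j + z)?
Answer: -7140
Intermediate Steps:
z = -40 (z = -5*8 = -40)
(-39 - 31)*(j + z) = (-39 - 31)*(142 - 40) = -70*102 = -7140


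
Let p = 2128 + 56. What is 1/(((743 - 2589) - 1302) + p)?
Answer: -1/964 ≈ -0.0010373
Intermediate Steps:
p = 2184
1/(((743 - 2589) - 1302) + p) = 1/(((743 - 2589) - 1302) + 2184) = 1/((-1846 - 1302) + 2184) = 1/(-3148 + 2184) = 1/(-964) = -1/964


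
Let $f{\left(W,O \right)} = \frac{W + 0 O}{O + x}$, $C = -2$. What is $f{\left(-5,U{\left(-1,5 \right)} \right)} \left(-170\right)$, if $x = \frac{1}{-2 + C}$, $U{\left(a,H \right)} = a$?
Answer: $-680$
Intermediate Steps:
$x = - \frac{1}{4}$ ($x = \frac{1}{-2 - 2} = \frac{1}{-4} = - \frac{1}{4} \approx -0.25$)
$f{\left(W,O \right)} = \frac{W}{- \frac{1}{4} + O}$ ($f{\left(W,O \right)} = \frac{W + 0 O}{O - \frac{1}{4}} = \frac{W + 0}{- \frac{1}{4} + O} = \frac{W}{- \frac{1}{4} + O}$)
$f{\left(-5,U{\left(-1,5 \right)} \right)} \left(-170\right) = 4 \left(-5\right) \frac{1}{-1 + 4 \left(-1\right)} \left(-170\right) = 4 \left(-5\right) \frac{1}{-1 - 4} \left(-170\right) = 4 \left(-5\right) \frac{1}{-5} \left(-170\right) = 4 \left(-5\right) \left(- \frac{1}{5}\right) \left(-170\right) = 4 \left(-170\right) = -680$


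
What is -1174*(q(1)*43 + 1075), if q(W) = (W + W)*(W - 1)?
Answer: -1262050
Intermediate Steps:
q(W) = 2*W*(-1 + W) (q(W) = (2*W)*(-1 + W) = 2*W*(-1 + W))
-1174*(q(1)*43 + 1075) = -1174*((2*1*(-1 + 1))*43 + 1075) = -1174*((2*1*0)*43 + 1075) = -1174*(0*43 + 1075) = -1174*(0 + 1075) = -1174*1075 = -1262050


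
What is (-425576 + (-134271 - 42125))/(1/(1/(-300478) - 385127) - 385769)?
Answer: 69661518584274204/44642033787149161 ≈ 1.5604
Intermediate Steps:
(-425576 + (-134271 - 42125))/(1/(1/(-300478) - 385127) - 385769) = (-425576 - 176396)/(1/(-1/300478 - 385127) - 385769) = -601972/(1/(-115722190707/300478) - 385769) = -601972/(-300478/115722190707 - 385769) = -601972/(-44642033787149161/115722190707) = -601972*(-115722190707/44642033787149161) = 69661518584274204/44642033787149161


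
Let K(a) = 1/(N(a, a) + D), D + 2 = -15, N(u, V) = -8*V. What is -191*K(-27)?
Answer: -191/199 ≈ -0.95980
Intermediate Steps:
D = -17 (D = -2 - 15 = -17)
K(a) = 1/(-17 - 8*a) (K(a) = 1/(-8*a - 17) = 1/(-17 - 8*a))
-191*K(-27) = -(-191)/(17 + 8*(-27)) = -(-191)/(17 - 216) = -(-191)/(-199) = -(-191)*(-1)/199 = -191*1/199 = -191/199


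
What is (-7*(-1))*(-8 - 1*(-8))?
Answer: 0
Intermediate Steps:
(-7*(-1))*(-8 - 1*(-8)) = 7*(-8 + 8) = 7*0 = 0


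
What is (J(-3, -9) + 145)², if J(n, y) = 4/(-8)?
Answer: 83521/4 ≈ 20880.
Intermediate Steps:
J(n, y) = -½ (J(n, y) = 4*(-⅛) = -½)
(J(-3, -9) + 145)² = (-½ + 145)² = (289/2)² = 83521/4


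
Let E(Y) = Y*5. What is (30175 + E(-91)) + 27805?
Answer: 57525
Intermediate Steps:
E(Y) = 5*Y
(30175 + E(-91)) + 27805 = (30175 + 5*(-91)) + 27805 = (30175 - 455) + 27805 = 29720 + 27805 = 57525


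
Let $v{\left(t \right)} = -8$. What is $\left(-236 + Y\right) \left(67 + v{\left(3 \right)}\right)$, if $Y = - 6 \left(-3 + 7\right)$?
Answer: $-15340$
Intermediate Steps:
$Y = -24$ ($Y = \left(-6\right) 4 = -24$)
$\left(-236 + Y\right) \left(67 + v{\left(3 \right)}\right) = \left(-236 - 24\right) \left(67 - 8\right) = \left(-260\right) 59 = -15340$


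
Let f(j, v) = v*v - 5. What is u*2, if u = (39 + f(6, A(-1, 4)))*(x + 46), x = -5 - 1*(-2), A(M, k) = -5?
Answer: 5074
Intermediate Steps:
x = -3 (x = -5 + 2 = -3)
f(j, v) = -5 + v**2 (f(j, v) = v**2 - 5 = -5 + v**2)
u = 2537 (u = (39 + (-5 + (-5)**2))*(-3 + 46) = (39 + (-5 + 25))*43 = (39 + 20)*43 = 59*43 = 2537)
u*2 = 2537*2 = 5074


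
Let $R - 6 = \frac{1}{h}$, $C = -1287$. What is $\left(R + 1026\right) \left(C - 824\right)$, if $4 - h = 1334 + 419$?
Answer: $- \frac{3810285337}{1749} \approx -2.1786 \cdot 10^{6}$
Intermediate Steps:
$h = -1749$ ($h = 4 - \left(1334 + 419\right) = 4 - 1753 = -1749$)
$R = \frac{10493}{1749}$ ($R = 6 + \frac{1}{-1749} = 6 - \frac{1}{1749} = \frac{10493}{1749} \approx 5.9994$)
$\left(R + 1026\right) \left(C - 824\right) = \left(\frac{10493}{1749} + 1026\right) \left(-1287 - 824\right) = \frac{1804967}{1749} \left(-2111\right) = - \frac{3810285337}{1749}$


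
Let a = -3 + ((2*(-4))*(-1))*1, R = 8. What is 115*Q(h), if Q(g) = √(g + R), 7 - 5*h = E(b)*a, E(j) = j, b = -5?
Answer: 138*√10 ≈ 436.39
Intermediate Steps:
a = 5 (a = -3 - 8*(-1)*1 = -3 + 8*1 = -3 + 8 = 5)
h = 32/5 (h = 7/5 - (-1)*5 = 7/5 - ⅕*(-25) = 7/5 + 5 = 32/5 ≈ 6.4000)
Q(g) = √(8 + g) (Q(g) = √(g + 8) = √(8 + g))
115*Q(h) = 115*√(8 + 32/5) = 115*√(72/5) = 115*(6*√10/5) = 138*√10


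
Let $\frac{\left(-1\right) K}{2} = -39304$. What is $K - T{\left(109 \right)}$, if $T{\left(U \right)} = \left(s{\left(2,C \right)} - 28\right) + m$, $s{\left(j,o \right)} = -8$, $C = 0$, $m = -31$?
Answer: $78675$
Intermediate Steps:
$K = 78608$ ($K = \left(-2\right) \left(-39304\right) = 78608$)
$T{\left(U \right)} = -67$ ($T{\left(U \right)} = \left(-8 - 28\right) - 31 = -36 - 31 = -67$)
$K - T{\left(109 \right)} = 78608 - -67 = 78608 + 67 = 78675$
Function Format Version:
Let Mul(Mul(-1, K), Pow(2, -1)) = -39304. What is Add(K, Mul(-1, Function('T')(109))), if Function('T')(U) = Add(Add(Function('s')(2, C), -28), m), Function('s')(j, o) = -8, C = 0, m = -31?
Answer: 78675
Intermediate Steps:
K = 78608 (K = Mul(-2, -39304) = 78608)
Function('T')(U) = -67 (Function('T')(U) = Add(Add(-8, -28), -31) = Add(-36, -31) = -67)
Add(K, Mul(-1, Function('T')(109))) = Add(78608, Mul(-1, -67)) = Add(78608, 67) = 78675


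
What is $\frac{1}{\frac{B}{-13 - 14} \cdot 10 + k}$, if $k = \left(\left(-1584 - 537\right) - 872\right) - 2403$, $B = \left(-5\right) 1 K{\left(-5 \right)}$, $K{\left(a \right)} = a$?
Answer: $- \frac{27}{145942} \approx -0.000185$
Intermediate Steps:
$B = 25$ ($B = \left(-5\right) 1 \left(-5\right) = \left(-5\right) \left(-5\right) = 25$)
$k = -5396$ ($k = \left(\left(-1584 - 537\right) - 872\right) - 2403 = \left(-2121 - 872\right) - 2403 = -2993 - 2403 = -5396$)
$\frac{1}{\frac{B}{-13 - 14} \cdot 10 + k} = \frac{1}{\frac{25}{-13 - 14} \cdot 10 - 5396} = \frac{1}{\frac{25}{-27} \cdot 10 - 5396} = \frac{1}{25 \left(- \frac{1}{27}\right) 10 - 5396} = \frac{1}{\left(- \frac{25}{27}\right) 10 - 5396} = \frac{1}{- \frac{250}{27} - 5396} = \frac{1}{- \frac{145942}{27}} = - \frac{27}{145942}$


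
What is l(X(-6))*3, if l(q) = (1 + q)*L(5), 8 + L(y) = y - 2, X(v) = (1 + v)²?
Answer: -390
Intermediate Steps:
L(y) = -10 + y (L(y) = -8 + (y - 2) = -8 + (-2 + y) = -10 + y)
l(q) = -5 - 5*q (l(q) = (1 + q)*(-10 + 5) = (1 + q)*(-5) = -5 - 5*q)
l(X(-6))*3 = (-5 - 5*(1 - 6)²)*3 = (-5 - 5*(-5)²)*3 = (-5 - 5*25)*3 = (-5 - 125)*3 = -130*3 = -390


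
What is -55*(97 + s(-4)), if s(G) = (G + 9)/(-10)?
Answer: -10615/2 ≈ -5307.5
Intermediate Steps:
s(G) = -9/10 - G/10 (s(G) = (9 + G)*(-⅒) = -9/10 - G/10)
-55*(97 + s(-4)) = -55*(97 + (-9/10 - ⅒*(-4))) = -55*(97 + (-9/10 + ⅖)) = -55*(97 - ½) = -55*193/2 = -10615/2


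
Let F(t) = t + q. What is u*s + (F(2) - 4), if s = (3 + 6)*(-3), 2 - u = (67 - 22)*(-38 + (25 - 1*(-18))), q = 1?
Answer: 6020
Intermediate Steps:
F(t) = 1 + t (F(t) = t + 1 = 1 + t)
u = -223 (u = 2 - (67 - 22)*(-38 + (25 - 1*(-18))) = 2 - 45*(-38 + (25 + 18)) = 2 - 45*(-38 + 43) = 2 - 45*5 = 2 - 1*225 = 2 - 225 = -223)
s = -27 (s = 9*(-3) = -27)
u*s + (F(2) - 4) = -223*(-27) + ((1 + 2) - 4) = 6021 + (3 - 4) = 6021 - 1 = 6020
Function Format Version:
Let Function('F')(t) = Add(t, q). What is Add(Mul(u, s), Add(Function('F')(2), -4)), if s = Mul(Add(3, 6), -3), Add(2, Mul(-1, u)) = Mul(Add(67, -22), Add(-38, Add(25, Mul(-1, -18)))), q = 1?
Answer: 6020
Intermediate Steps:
Function('F')(t) = Add(1, t) (Function('F')(t) = Add(t, 1) = Add(1, t))
u = -223 (u = Add(2, Mul(-1, Mul(Add(67, -22), Add(-38, Add(25, Mul(-1, -18)))))) = Add(2, Mul(-1, Mul(45, Add(-38, Add(25, 18))))) = Add(2, Mul(-1, Mul(45, Add(-38, 43)))) = Add(2, Mul(-1, Mul(45, 5))) = Add(2, Mul(-1, 225)) = Add(2, -225) = -223)
s = -27 (s = Mul(9, -3) = -27)
Add(Mul(u, s), Add(Function('F')(2), -4)) = Add(Mul(-223, -27), Add(Add(1, 2), -4)) = Add(6021, Add(3, -4)) = Add(6021, -1) = 6020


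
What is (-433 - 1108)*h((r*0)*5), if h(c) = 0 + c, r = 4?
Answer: 0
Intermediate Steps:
h(c) = c
(-433 - 1108)*h((r*0)*5) = (-433 - 1108)*((4*0)*5) = -0*5 = -1541*0 = 0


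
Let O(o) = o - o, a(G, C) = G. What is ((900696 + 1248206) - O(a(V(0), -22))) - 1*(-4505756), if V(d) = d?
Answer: 6654658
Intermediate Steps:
O(o) = 0
((900696 + 1248206) - O(a(V(0), -22))) - 1*(-4505756) = ((900696 + 1248206) - 1*0) - 1*(-4505756) = (2148902 + 0) + 4505756 = 2148902 + 4505756 = 6654658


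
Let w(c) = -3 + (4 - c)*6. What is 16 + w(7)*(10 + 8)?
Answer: -362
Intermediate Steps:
w(c) = 21 - 6*c (w(c) = -3 + (24 - 6*c) = 21 - 6*c)
16 + w(7)*(10 + 8) = 16 + (21 - 6*7)*(10 + 8) = 16 + (21 - 42)*18 = 16 - 21*18 = 16 - 378 = -362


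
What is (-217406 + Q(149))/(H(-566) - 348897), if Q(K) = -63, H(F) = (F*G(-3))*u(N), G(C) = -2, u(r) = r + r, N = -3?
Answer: 217469/355689 ≈ 0.61140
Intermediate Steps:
u(r) = 2*r
H(F) = 12*F (H(F) = (F*(-2))*(2*(-3)) = -2*F*(-6) = 12*F)
(-217406 + Q(149))/(H(-566) - 348897) = (-217406 - 63)/(12*(-566) - 348897) = -217469/(-6792 - 348897) = -217469/(-355689) = -217469*(-1/355689) = 217469/355689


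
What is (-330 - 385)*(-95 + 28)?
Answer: 47905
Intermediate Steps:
(-330 - 385)*(-95 + 28) = -715*(-67) = 47905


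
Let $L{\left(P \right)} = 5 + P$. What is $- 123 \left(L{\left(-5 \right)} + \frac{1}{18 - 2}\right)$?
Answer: $- \frac{123}{16} \approx -7.6875$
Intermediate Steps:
$- 123 \left(L{\left(-5 \right)} + \frac{1}{18 - 2}\right) = - 123 \left(\left(5 - 5\right) + \frac{1}{18 - 2}\right) = - 123 \left(0 + \frac{1}{16}\right) = \left(-123\right) \frac{1}{16} = - \frac{123}{16}$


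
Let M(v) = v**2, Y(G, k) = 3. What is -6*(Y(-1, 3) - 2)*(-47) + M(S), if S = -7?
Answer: 331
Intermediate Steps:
-6*(Y(-1, 3) - 2)*(-47) + M(S) = -6*(3 - 2)*(-47) + (-7)**2 = -6*1*(-47) + 49 = -6*(-47) + 49 = 282 + 49 = 331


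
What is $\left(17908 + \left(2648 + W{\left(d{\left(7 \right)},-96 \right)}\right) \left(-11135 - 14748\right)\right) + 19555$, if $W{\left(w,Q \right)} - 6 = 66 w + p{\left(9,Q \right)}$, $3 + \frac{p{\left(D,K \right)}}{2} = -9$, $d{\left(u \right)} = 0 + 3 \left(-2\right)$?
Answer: $-57785159$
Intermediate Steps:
$d{\left(u \right)} = -6$ ($d{\left(u \right)} = 0 - 6 = -6$)
$p{\left(D,K \right)} = -24$ ($p{\left(D,K \right)} = -6 + 2 \left(-9\right) = -6 - 18 = -24$)
$W{\left(w,Q \right)} = -18 + 66 w$ ($W{\left(w,Q \right)} = 6 + \left(66 w - 24\right) = 6 + \left(-24 + 66 w\right) = -18 + 66 w$)
$\left(17908 + \left(2648 + W{\left(d{\left(7 \right)},-96 \right)}\right) \left(-11135 - 14748\right)\right) + 19555 = \left(17908 + \left(2648 + \left(-18 + 66 \left(-6\right)\right)\right) \left(-11135 - 14748\right)\right) + 19555 = \left(17908 + \left(2648 - 414\right) \left(-25883\right)\right) + 19555 = \left(17908 + 2234 \left(-25883\right)\right) + 19555 = \left(17908 - 57822622\right) + 19555 = -57804714 + 19555 = -57785159$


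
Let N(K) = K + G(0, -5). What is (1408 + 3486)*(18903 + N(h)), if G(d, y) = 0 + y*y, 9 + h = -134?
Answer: 91933790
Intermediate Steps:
h = -143 (h = -9 - 134 = -143)
G(d, y) = y² (G(d, y) = 0 + y² = y²)
N(K) = 25 + K (N(K) = K + (-5)² = K + 25 = 25 + K)
(1408 + 3486)*(18903 + N(h)) = (1408 + 3486)*(18903 + (25 - 143)) = 4894*(18903 - 118) = 4894*18785 = 91933790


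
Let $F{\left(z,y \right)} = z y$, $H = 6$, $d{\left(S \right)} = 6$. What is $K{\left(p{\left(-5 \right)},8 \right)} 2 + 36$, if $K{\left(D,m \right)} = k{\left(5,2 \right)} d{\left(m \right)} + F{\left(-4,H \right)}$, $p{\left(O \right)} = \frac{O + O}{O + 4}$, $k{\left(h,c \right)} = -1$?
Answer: $-24$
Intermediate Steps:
$F{\left(z,y \right)} = y z$
$p{\left(O \right)} = \frac{2 O}{4 + O}$
$K{\left(D,m \right)} = -30$ ($K{\left(D,m \right)} = \left(-1\right) 6 + 6 \left(-4\right) = -6 - 24 = -30$)
$K{\left(p{\left(-5 \right)},8 \right)} 2 + 36 = \left(-30\right) 2 + 36 = -60 + 36 = -24$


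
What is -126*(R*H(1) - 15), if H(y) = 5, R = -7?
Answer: 6300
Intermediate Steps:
-126*(R*H(1) - 15) = -126*(-7*5 - 15) = -126*(-35 - 15) = -126*(-50) = 6300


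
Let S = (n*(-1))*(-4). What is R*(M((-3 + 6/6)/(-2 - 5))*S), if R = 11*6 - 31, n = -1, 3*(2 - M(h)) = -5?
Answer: -1540/3 ≈ -513.33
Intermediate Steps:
M(h) = 11/3 (M(h) = 2 - ⅓*(-5) = 2 + 5/3 = 11/3)
S = -4 (S = -1*(-1)*(-4) = 1*(-4) = -4)
R = 35 (R = 66 - 31 = 35)
R*(M((-3 + 6/6)/(-2 - 5))*S) = 35*((11/3)*(-4)) = 35*(-44/3) = -1540/3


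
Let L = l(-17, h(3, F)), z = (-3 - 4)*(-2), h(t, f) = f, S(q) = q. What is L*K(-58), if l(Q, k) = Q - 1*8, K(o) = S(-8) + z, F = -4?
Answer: -150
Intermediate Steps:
z = 14 (z = -7*(-2) = 14)
K(o) = 6 (K(o) = -8 + 14 = 6)
l(Q, k) = -8 + Q (l(Q, k) = Q - 8 = -8 + Q)
L = -25 (L = -8 - 17 = -25)
L*K(-58) = -25*6 = -150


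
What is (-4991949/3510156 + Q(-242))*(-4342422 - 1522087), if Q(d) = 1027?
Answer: -7037290114269289/1170052 ≈ -6.0145e+9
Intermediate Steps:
(-4991949/3510156 + Q(-242))*(-4342422 - 1522087) = (-4991949/3510156 + 1027)*(-4342422 - 1522087) = (-4991949*1/3510156 + 1027)*(-5864509) = (-1663983/1170052 + 1027)*(-5864509) = (1199979421/1170052)*(-5864509) = -7037290114269289/1170052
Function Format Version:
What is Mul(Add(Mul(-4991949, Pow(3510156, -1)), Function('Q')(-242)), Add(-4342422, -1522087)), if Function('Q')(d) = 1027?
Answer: Rational(-7037290114269289, 1170052) ≈ -6.0145e+9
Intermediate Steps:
Mul(Add(Mul(-4991949, Pow(3510156, -1)), Function('Q')(-242)), Add(-4342422, -1522087)) = Mul(Add(Mul(-4991949, Pow(3510156, -1)), 1027), Add(-4342422, -1522087)) = Mul(Add(Mul(-4991949, Rational(1, 3510156)), 1027), -5864509) = Mul(Add(Rational(-1663983, 1170052), 1027), -5864509) = Mul(Rational(1199979421, 1170052), -5864509) = Rational(-7037290114269289, 1170052)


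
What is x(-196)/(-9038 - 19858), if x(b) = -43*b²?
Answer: 343/6 ≈ 57.167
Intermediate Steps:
x(-196)/(-9038 - 19858) = (-43*(-196)²)/(-9038 - 19858) = -43*38416/(-28896) = -1651888*(-1/28896) = 343/6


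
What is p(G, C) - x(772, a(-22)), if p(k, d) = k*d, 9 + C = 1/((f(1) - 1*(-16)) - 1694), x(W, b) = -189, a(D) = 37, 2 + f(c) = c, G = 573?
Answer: -8341845/1679 ≈ -4968.3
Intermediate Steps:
f(c) = -2 + c
C = -15112/1679 (C = -9 + 1/(((-2 + 1) - 1*(-16)) - 1694) = -9 + 1/((-1 + 16) - 1694) = -9 + 1/(15 - 1694) = -9 + 1/(-1679) = -9 - 1/1679 = -15112/1679 ≈ -9.0006)
p(k, d) = d*k
p(G, C) - x(772, a(-22)) = -15112/1679*573 - 1*(-189) = -8659176/1679 + 189 = -8341845/1679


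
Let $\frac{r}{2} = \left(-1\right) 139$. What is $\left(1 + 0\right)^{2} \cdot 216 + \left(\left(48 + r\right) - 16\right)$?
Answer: $-30$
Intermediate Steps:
$r = -278$ ($r = 2 \left(\left(-1\right) 139\right) = 2 \left(-139\right) = -278$)
$\left(1 + 0\right)^{2} \cdot 216 + \left(\left(48 + r\right) - 16\right) = \left(1 + 0\right)^{2} \cdot 216 + \left(\left(48 - 278\right) - 16\right) = 1^{2} \cdot 216 - 246 = 1 \cdot 216 - 246 = 216 - 246 = -30$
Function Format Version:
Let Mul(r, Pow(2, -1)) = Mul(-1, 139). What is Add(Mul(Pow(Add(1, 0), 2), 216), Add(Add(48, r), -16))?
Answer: -30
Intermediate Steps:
r = -278 (r = Mul(2, Mul(-1, 139)) = Mul(2, -139) = -278)
Add(Mul(Pow(Add(1, 0), 2), 216), Add(Add(48, r), -16)) = Add(Mul(Pow(Add(1, 0), 2), 216), Add(Add(48, -278), -16)) = Add(Mul(Pow(1, 2), 216), Add(-230, -16)) = Add(Mul(1, 216), -246) = Add(216, -246) = -30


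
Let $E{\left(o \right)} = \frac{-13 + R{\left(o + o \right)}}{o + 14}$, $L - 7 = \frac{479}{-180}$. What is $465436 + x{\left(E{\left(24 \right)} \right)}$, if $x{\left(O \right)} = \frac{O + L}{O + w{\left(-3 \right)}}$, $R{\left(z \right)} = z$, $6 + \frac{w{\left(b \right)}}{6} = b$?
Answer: $\frac{84490579091}{181530} \approx 4.6544 \cdot 10^{5}$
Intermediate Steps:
$w{\left(b \right)} = -36 + 6 b$
$L = \frac{781}{180}$ ($L = 7 + \frac{479}{-180} = 7 + 479 \left(- \frac{1}{180}\right) = 7 - \frac{479}{180} = \frac{781}{180} \approx 4.3389$)
$E{\left(o \right)} = \frac{-13 + 2 o}{14 + o}$ ($E{\left(o \right)} = \frac{-13 + \left(o + o\right)}{o + 14} = \frac{-13 + 2 o}{14 + o}$)
$x{\left(O \right)} = \frac{\frac{781}{180} + O}{-54 + O}$ ($x{\left(O \right)} = \frac{O + \frac{781}{180}}{O + \left(-36 + 6 \left(-3\right)\right)} = \frac{\frac{781}{180} + O}{O - 54} = \frac{\frac{781}{180} + O}{-54 + O}$)
$465436 + x{\left(E{\left(24 \right)} \right)} = 465436 + \frac{\frac{781}{180} + \frac{-13 + 2 \cdot 24}{14 + 24}}{-54 + \frac{-13 + 2 \cdot 24}{14 + 24}} = 465436 + \frac{\frac{781}{180} + \frac{-13 + 48}{38}}{-54 + \frac{-13 + 48}{38}} = 465436 + \frac{\frac{781}{180} + \frac{1}{38} \cdot 35}{-54 + \frac{1}{38} \cdot 35} = 465436 + \frac{\frac{781}{180} + \frac{35}{38}}{-54 + \frac{35}{38}} = 465436 + \frac{1}{- \frac{2017}{38}} \cdot \frac{17989}{3420} = 465436 - \frac{17989}{181530} = \frac{84490579091}{181530}$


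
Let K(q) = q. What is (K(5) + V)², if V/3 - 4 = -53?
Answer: 20164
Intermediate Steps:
V = -147 (V = 12 + 3*(-53) = 12 - 159 = -147)
(K(5) + V)² = (5 - 147)² = (-142)² = 20164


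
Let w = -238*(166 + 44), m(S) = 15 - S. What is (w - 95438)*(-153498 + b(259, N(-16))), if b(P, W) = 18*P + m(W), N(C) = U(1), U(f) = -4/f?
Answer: 21640670506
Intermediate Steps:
N(C) = -4 (N(C) = -4/1 = -4*1 = -4)
b(P, W) = 15 - W + 18*P (b(P, W) = 18*P + (15 - W) = 15 - W + 18*P)
w = -49980 (w = -238*210 = -49980)
(w - 95438)*(-153498 + b(259, N(-16))) = (-49980 - 95438)*(-153498 + (15 - 1*(-4) + 18*259)) = -145418*(-153498 + (15 + 4 + 4662)) = -145418*(-153498 + 4681) = -145418*(-148817) = 21640670506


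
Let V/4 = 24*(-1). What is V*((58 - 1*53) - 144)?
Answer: 13344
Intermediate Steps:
V = -96 (V = 4*(24*(-1)) = 4*(-24) = -96)
V*((58 - 1*53) - 144) = -96*((58 - 1*53) - 144) = -96*((58 - 53) - 144) = -96*(5 - 144) = -96*(-139) = 13344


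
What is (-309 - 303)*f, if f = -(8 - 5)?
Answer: 1836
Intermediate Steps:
f = -3 (f = -1*3 = -3)
(-309 - 303)*f = (-309 - 303)*(-3) = -612*(-3) = 1836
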